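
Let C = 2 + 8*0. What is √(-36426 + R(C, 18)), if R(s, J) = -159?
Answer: 3*I*√4065 ≈ 191.27*I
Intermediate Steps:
C = 2 (C = 2 + 0 = 2)
√(-36426 + R(C, 18)) = √(-36426 - 159) = √(-36585) = 3*I*√4065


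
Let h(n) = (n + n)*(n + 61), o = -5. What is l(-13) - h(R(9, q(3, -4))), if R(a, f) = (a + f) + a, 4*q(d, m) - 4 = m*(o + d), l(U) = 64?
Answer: -3380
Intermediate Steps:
q(d, m) = 1 + m*(-5 + d)/4 (q(d, m) = 1 + (m*(-5 + d))/4 = 1 + m*(-5 + d)/4)
R(a, f) = f + 2*a
h(n) = 2*n*(61 + n) (h(n) = (2*n)*(61 + n) = 2*n*(61 + n))
l(-13) - h(R(9, q(3, -4))) = 64 - 2*((1 - 5/4*(-4) + (1/4)*3*(-4)) + 2*9)*(61 + ((1 - 5/4*(-4) + (1/4)*3*(-4)) + 2*9)) = 64 - 2*((1 + 5 - 3) + 18)*(61 + ((1 + 5 - 3) + 18)) = 64 - 2*(3 + 18)*(61 + (3 + 18)) = 64 - 2*21*(61 + 21) = 64 - 2*21*82 = 64 - 1*3444 = 64 - 3444 = -3380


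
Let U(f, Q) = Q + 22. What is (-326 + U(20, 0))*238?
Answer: -72352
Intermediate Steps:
U(f, Q) = 22 + Q
(-326 + U(20, 0))*238 = (-326 + (22 + 0))*238 = (-326 + 22)*238 = -304*238 = -72352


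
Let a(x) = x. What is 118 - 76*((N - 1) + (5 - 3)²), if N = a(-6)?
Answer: 346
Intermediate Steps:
N = -6
118 - 76*((N - 1) + (5 - 3)²) = 118 - 76*((-6 - 1) + (5 - 3)²) = 118 - 76*(-7 + 2²) = 118 - 76*(-7 + 4) = 118 - 76*(-3) = 118 + 228 = 346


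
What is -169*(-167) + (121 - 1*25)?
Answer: 28319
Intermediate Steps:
-169*(-167) + (121 - 1*25) = 28223 + (121 - 25) = 28223 + 96 = 28319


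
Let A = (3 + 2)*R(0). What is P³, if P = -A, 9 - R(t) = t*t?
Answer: -91125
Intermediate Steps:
R(t) = 9 - t² (R(t) = 9 - t*t = 9 - t²)
A = 45 (A = (3 + 2)*(9 - 1*0²) = 5*(9 - 1*0) = 5*(9 + 0) = 5*9 = 45)
P = -45 (P = -1*45 = -45)
P³ = (-45)³ = -91125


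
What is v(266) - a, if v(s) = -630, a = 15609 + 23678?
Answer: -39917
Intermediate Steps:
a = 39287
v(266) - a = -630 - 1*39287 = -630 - 39287 = -39917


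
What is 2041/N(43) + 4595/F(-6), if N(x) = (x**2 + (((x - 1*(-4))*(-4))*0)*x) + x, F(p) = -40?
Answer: -430605/3784 ≈ -113.80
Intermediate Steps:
N(x) = x + x**2 (N(x) = (x**2 + (((x + 4)*(-4))*0)*x) + x = (x**2 + (((4 + x)*(-4))*0)*x) + x = (x**2 + ((-16 - 4*x)*0)*x) + x = (x**2 + 0*x) + x = (x**2 + 0) + x = x**2 + x = x + x**2)
2041/N(43) + 4595/F(-6) = 2041/((43*(1 + 43))) + 4595/(-40) = 2041/((43*44)) + 4595*(-1/40) = 2041/1892 - 919/8 = -430605/3784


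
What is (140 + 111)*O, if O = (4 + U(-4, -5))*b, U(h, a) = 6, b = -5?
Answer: -12550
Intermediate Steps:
O = -50 (O = (4 + 6)*(-5) = 10*(-5) = -50)
(140 + 111)*O = (140 + 111)*(-50) = 251*(-50) = -12550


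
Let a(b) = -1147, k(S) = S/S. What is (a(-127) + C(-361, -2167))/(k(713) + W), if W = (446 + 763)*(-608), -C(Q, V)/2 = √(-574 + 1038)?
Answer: 1147/735071 + 8*√29/735071 ≈ 0.0016190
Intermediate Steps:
k(S) = 1
C(Q, V) = -8*√29 (C(Q, V) = -2*√(-574 + 1038) = -8*√29)
W = -735072 (W = 1209*(-608) = -735072)
(a(-127) + C(-361, -2167))/(k(713) + W) = (-1147 - 8*√29)/(1 - 735072) = (-1147 - 8*√29)/(-735071) = (-1147 - 8*√29)*(-1/735071) = 1147/735071 + 8*√29/735071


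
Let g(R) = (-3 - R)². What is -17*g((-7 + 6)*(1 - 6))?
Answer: -1088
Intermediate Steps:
-17*g((-7 + 6)*(1 - 6)) = -17*(3 + (-7 + 6)*(1 - 6))² = -17*(3 - 1*(-5))² = -17*(3 + 5)² = -17*8² = -17*64 = -1088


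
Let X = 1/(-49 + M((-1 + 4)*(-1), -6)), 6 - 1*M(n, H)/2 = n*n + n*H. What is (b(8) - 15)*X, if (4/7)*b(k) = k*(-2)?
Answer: 43/91 ≈ 0.47253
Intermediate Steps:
M(n, H) = 12 - 2*n**2 - 2*H*n (M(n, H) = 12 - 2*(n*n + n*H) = 12 - 2*(n**2 + H*n) = 12 + (-2*n**2 - 2*H*n) = 12 - 2*n**2 - 2*H*n)
b(k) = -7*k/2 (b(k) = 7*(k*(-2))/4 = 7*(-2*k)/4 = -7*k/2)
X = -1/91 (X = 1/(-49 + (12 - 2*(-1 + 4)**2 - 2*(-6)*(-1 + 4)*(-1))) = 1/(-49 + (12 - 2*(3*(-1))**2 - 2*(-6)*3*(-1))) = 1/(-49 + (12 - 2*(-3)**2 - 2*(-6)*(-3))) = 1/(-49 + (12 - 2*9 - 36)) = 1/(-49 + (12 - 18 - 36)) = 1/(-49 - 42) = 1/(-91) = -1/91 ≈ -0.010989)
(b(8) - 15)*X = (-7/2*8 - 15)*(-1/91) = (-28 - 15)*(-1/91) = -43*(-1/91) = 43/91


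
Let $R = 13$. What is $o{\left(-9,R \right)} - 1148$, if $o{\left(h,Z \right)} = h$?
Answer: $-1157$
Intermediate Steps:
$o{\left(-9,R \right)} - 1148 = -9 - 1148 = -1157$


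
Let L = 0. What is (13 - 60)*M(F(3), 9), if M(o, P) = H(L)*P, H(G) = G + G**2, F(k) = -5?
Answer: 0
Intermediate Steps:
M(o, P) = 0 (M(o, P) = (0*(1 + 0))*P = (0*1)*P = 0*P = 0)
(13 - 60)*M(F(3), 9) = (13 - 60)*0 = -47*0 = 0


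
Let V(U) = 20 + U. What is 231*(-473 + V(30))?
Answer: -97713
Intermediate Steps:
231*(-473 + V(30)) = 231*(-473 + (20 + 30)) = 231*(-473 + 50) = 231*(-423) = -97713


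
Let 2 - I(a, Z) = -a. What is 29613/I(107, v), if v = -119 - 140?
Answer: 29613/109 ≈ 271.68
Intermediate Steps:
v = -259
I(a, Z) = 2 + a (I(a, Z) = 2 - (-1)*a = 2 + a)
29613/I(107, v) = 29613/(2 + 107) = 29613/109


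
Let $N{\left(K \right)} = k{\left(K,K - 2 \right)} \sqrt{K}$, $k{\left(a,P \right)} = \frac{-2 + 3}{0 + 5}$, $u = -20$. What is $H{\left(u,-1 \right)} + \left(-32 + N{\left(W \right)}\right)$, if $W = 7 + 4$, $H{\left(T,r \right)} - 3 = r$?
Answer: $-30 + \frac{\sqrt{11}}{5} \approx -29.337$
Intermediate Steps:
$H{\left(T,r \right)} = 3 + r$
$W = 11$
$k{\left(a,P \right)} = \frac{1}{5}$ ($k{\left(a,P \right)} = 1 \cdot \frac{1}{5} = \frac{1}{5}$)
$N{\left(K \right)} = \frac{\sqrt{K}}{5}$
$H{\left(u,-1 \right)} + \left(-32 + N{\left(W \right)}\right) = \left(3 - 1\right) - \left(32 - \frac{\sqrt{11}}{5}\right) = 2 - \left(32 - \frac{\sqrt{11}}{5}\right) = -30 + \frac{\sqrt{11}}{5}$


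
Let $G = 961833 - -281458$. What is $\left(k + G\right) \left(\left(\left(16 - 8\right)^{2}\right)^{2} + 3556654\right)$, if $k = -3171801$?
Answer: $-6866941982500$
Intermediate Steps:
$G = 1243291$ ($G = 961833 + 281458 = 1243291$)
$\left(k + G\right) \left(\left(\left(16 - 8\right)^{2}\right)^{2} + 3556654\right) = \left(-3171801 + 1243291\right) \left(\left(\left(16 - 8\right)^{2}\right)^{2} + 3556654\right) = - 1928510 \left(\left(8^{2}\right)^{2} + 3556654\right) = - 1928510 \left(64^{2} + 3556654\right) = - 1928510 \left(4096 + 3556654\right) = \left(-1928510\right) 3560750 = -6866941982500$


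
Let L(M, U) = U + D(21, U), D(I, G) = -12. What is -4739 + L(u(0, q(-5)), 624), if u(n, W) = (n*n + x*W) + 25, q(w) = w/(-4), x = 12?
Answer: -4127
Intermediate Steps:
q(w) = -w/4 (q(w) = w*(-1/4) = -w/4)
u(n, W) = 25 + n**2 + 12*W (u(n, W) = (n*n + 12*W) + 25 = (n**2 + 12*W) + 25 = 25 + n**2 + 12*W)
L(M, U) = -12 + U (L(M, U) = U - 12 = -12 + U)
-4739 + L(u(0, q(-5)), 624) = -4739 + (-12 + 624) = -4739 + 612 = -4127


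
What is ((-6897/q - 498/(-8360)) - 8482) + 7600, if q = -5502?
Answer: -3375725677/3833060 ≈ -880.69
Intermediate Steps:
((-6897/q - 498/(-8360)) - 8482) + 7600 = ((-6897/(-5502) - 498/(-8360)) - 8482) + 7600 = ((-6897*(-1/5502) - 498*(-1/8360)) - 8482) + 7600 = ((2299/1834 + 249/4180) - 8482) + 7600 = (5033243/3833060 - 8482) + 7600 = -32506981677/3833060 + 7600 = -3375725677/3833060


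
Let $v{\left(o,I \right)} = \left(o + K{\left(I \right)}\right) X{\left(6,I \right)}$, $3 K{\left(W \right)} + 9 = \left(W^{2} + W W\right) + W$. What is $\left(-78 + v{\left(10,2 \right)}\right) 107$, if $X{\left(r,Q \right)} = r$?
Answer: $-1712$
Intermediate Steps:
$K{\left(W \right)} = -3 + \frac{W}{3} + \frac{2 W^{2}}{3}$ ($K{\left(W \right)} = -3 + \frac{\left(W^{2} + W W\right) + W}{3} = -3 + \frac{\left(W^{2} + W^{2}\right) + W}{3} = -3 + \frac{2 W^{2} + W}{3} = -3 + \frac{W + 2 W^{2}}{3} = -3 + \left(\frac{W}{3} + \frac{2 W^{2}}{3}\right) = -3 + \frac{W}{3} + \frac{2 W^{2}}{3}$)
$v{\left(o,I \right)} = -18 + 2 I + 4 I^{2} + 6 o$ ($v{\left(o,I \right)} = \left(o + \left(-3 + \frac{I}{3} + \frac{2 I^{2}}{3}\right)\right) 6 = \left(-3 + o + \frac{I}{3} + \frac{2 I^{2}}{3}\right) 6 = -18 + 2 I + 4 I^{2} + 6 o$)
$\left(-78 + v{\left(10,2 \right)}\right) 107 = \left(-78 + \left(-18 + 2 \cdot 2 + 4 \cdot 2^{2} + 6 \cdot 10\right)\right) 107 = \left(-78 + \left(-18 + 4 + 4 \cdot 4 + 60\right)\right) 107 = \left(-78 + \left(-18 + 4 + 16 + 60\right)\right) 107 = \left(-78 + 62\right) 107 = \left(-16\right) 107 = -1712$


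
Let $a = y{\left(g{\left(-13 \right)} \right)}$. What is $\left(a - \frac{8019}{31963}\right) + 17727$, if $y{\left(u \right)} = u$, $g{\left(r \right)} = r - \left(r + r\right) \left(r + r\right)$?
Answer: $\frac{544577575}{31963} \approx 17038.0$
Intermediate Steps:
$g{\left(r \right)} = r - 4 r^{2}$ ($g{\left(r \right)} = r - 2 r 2 r = r - 4 r^{2}$)
$a = -689$ ($a = - 13 \left(1 - -52\right) = - 13 \left(1 + 52\right) = \left(-13\right) 53 = -689$)
$\left(a - \frac{8019}{31963}\right) + 17727 = \left(-689 - \frac{8019}{31963}\right) + 17727 = - \frac{22030526}{31963} + 17727 = \frac{544577575}{31963}$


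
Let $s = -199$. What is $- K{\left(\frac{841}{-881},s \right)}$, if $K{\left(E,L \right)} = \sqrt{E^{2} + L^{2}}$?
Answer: $- \frac{\sqrt{30737459042}}{881} \approx -199.0$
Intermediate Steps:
$- K{\left(\frac{841}{-881},s \right)} = - \sqrt{\left(\frac{841}{-881}\right)^{2} + \left(-199\right)^{2}} = - \sqrt{\left(841 \left(- \frac{1}{881}\right)\right)^{2} + 39601} = - \sqrt{\left(- \frac{841}{881}\right)^{2} + 39601} = - \sqrt{\frac{707281}{776161} + 39601} = - \sqrt{\frac{30737459042}{776161}} = - \frac{\sqrt{30737459042}}{881}$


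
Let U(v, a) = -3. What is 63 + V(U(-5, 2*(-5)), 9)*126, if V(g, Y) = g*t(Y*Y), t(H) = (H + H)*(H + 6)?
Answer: -5327469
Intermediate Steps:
t(H) = 2*H*(6 + H) (t(H) = (2*H)*(6 + H) = 2*H*(6 + H))
V(g, Y) = 2*g*Y²*(6 + Y²) (V(g, Y) = g*(2*(Y*Y)*(6 + Y*Y)) = g*(2*Y²*(6 + Y²)) = 2*g*Y²*(6 + Y²))
63 + V(U(-5, 2*(-5)), 9)*126 = 63 + (2*(-3)*9²*(6 + 9²))*126 = 63 + (2*(-3)*81*(6 + 81))*126 = 63 + (2*(-3)*81*87)*126 = 63 - 42282*126 = 63 - 5327532 = -5327469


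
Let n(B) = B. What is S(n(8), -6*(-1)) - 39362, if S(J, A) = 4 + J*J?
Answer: -39294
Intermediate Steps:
S(J, A) = 4 + J²
S(n(8), -6*(-1)) - 39362 = (4 + 8²) - 39362 = (4 + 64) - 39362 = 68 - 39362 = -39294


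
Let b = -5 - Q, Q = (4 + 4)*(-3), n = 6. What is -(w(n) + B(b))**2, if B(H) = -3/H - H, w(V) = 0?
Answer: -132496/361 ≈ -367.02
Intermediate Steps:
Q = -24 (Q = 8*(-3) = -24)
b = 19 (b = -5 - 1*(-24) = -5 + 24 = 19)
B(H) = -H - 3/H
-(w(n) + B(b))**2 = -(0 + (-1*19 - 3/19))**2 = -(0 + (-19 - 3*1/19))**2 = -(0 + (-19 - 3/19))**2 = -(0 - 364/19)**2 = -(-364/19)**2 = -1*132496/361 = -132496/361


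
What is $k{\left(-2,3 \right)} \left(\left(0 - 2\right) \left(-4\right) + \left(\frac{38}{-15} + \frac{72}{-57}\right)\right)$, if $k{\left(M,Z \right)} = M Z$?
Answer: $- \frac{2396}{95} \approx -25.221$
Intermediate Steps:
$k{\left(-2,3 \right)} \left(\left(0 - 2\right) \left(-4\right) + \left(\frac{38}{-15} + \frac{72}{-57}\right)\right) = \left(-2\right) 3 \left(\left(0 - 2\right) \left(-4\right) + \left(\frac{38}{-15} + \frac{72}{-57}\right)\right) = - 6 \left(\left(-2\right) \left(-4\right) + \left(38 \left(- \frac{1}{15}\right) + 72 \left(- \frac{1}{57}\right)\right)\right) = - 6 \left(8 - \frac{1082}{285}\right) = \left(-6\right) \frac{1198}{285} = - \frac{2396}{95}$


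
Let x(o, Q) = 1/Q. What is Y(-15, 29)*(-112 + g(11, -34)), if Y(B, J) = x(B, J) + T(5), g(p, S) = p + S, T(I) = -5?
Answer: 19440/29 ≈ 670.34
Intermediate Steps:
g(p, S) = S + p
Y(B, J) = -5 + 1/J (Y(B, J) = 1/J - 5 = -5 + 1/J)
Y(-15, 29)*(-112 + g(11, -34)) = (-5 + 1/29)*(-112 + (-34 + 11)) = (-5 + 1/29)*(-112 - 23) = -144/29*(-135) = 19440/29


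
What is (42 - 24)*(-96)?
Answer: -1728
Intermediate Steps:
(42 - 24)*(-96) = 18*(-96) = -1728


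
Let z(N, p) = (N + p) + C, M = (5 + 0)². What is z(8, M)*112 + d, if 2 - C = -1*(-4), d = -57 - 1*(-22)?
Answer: 3437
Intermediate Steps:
M = 25 (M = 5² = 25)
d = -35 (d = -57 + 22 = -35)
C = -2 (C = 2 - (-1)*(-4) = 2 - 1*4 = 2 - 4 = -2)
z(N, p) = -2 + N + p (z(N, p) = (N + p) - 2 = -2 + N + p)
z(8, M)*112 + d = (-2 + 8 + 25)*112 - 35 = 31*112 - 35 = 3472 - 35 = 3437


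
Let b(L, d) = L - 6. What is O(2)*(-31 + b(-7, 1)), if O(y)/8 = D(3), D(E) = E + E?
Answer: -2112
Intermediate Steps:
D(E) = 2*E
O(y) = 48 (O(y) = 8*(2*3) = 8*6 = 48)
b(L, d) = -6 + L
O(2)*(-31 + b(-7, 1)) = 48*(-31 + (-6 - 7)) = 48*(-31 - 13) = 48*(-44) = -2112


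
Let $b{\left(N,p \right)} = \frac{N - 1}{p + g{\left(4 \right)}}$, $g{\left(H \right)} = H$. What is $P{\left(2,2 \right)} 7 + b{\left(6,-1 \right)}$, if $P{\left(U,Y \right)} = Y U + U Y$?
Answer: $\frac{173}{3} \approx 57.667$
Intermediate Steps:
$P{\left(U,Y \right)} = 2 U Y$ ($P{\left(U,Y \right)} = U Y + U Y = 2 U Y$)
$b{\left(N,p \right)} = \frac{-1 + N}{4 + p}$ ($b{\left(N,p \right)} = \frac{N - 1}{p + 4} = \frac{-1 + N}{4 + p}$)
$P{\left(2,2 \right)} 7 + b{\left(6,-1 \right)} = 2 \cdot 2 \cdot 2 \cdot 7 + \frac{-1 + 6}{4 - 1} = 8 \cdot 7 + \frac{1}{3} \cdot 5 = 56 + \frac{1}{3} \cdot 5 = 56 + \frac{5}{3} = \frac{173}{3}$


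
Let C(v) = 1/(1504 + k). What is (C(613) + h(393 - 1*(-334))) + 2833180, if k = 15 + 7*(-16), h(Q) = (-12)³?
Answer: 3983852965/1407 ≈ 2.8315e+6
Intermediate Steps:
h(Q) = -1728
k = -97 (k = 15 - 112 = -97)
C(v) = 1/1407 (C(v) = 1/(1504 - 97) = 1/1407)
(C(613) + h(393 - 1*(-334))) + 2833180 = (1/1407 - 1728) + 2833180 = -2431295/1407 + 2833180 = 3983852965/1407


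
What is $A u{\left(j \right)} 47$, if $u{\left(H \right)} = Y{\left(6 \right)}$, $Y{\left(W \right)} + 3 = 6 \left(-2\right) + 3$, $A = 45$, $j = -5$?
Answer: $-25380$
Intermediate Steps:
$Y{\left(W \right)} = -12$ ($Y{\left(W \right)} = -3 + \left(6 \left(-2\right) + 3\right) = -3 + \left(-12 + 3\right) = -3 - 9 = -12$)
$u{\left(H \right)} = -12$
$A u{\left(j \right)} 47 = 45 \left(-12\right) 47 = \left(-540\right) 47 = -25380$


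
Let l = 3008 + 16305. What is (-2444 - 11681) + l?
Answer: 5188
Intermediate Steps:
l = 19313
(-2444 - 11681) + l = (-2444 - 11681) + 19313 = -14125 + 19313 = 5188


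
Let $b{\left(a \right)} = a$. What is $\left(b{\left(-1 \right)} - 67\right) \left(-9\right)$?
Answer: $612$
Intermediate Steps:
$\left(b{\left(-1 \right)} - 67\right) \left(-9\right) = \left(-1 - 67\right) \left(-9\right) = \left(-68\right) \left(-9\right) = 612$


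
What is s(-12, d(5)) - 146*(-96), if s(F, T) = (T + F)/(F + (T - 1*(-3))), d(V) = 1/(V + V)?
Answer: 1247543/89 ≈ 14017.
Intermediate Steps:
d(V) = 1/(2*V)
s(F, T) = (F + T)/(3 + F + T) (s(F, T) = (F + T)/(F + (T + 3)) = (F + T)/(F + (3 + T)) = (F + T)/(3 + F + T))
s(-12, d(5)) - 146*(-96) = (-12 + (1/2)/5)/(3 - 12 + (1/2)/5) - 146*(-96) = (-12 + (1/2)*(1/5))/(3 - 12 + (1/2)*(1/5)) + 14016 = (-12 + 1/10)/(3 - 12 + 1/10) + 14016 = -119/10/(-89/10) + 14016 = -10/89*(-119/10) + 14016 = 119/89 + 14016 = 1247543/89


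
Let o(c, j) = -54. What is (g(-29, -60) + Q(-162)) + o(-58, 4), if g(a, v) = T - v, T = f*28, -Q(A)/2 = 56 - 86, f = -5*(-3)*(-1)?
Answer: -354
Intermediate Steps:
f = -15 (f = 15*(-1) = -15)
Q(A) = 60 (Q(A) = -2*(56 - 86) = -2*(-30) = 60)
T = -420 (T = -15*28 = -420)
g(a, v) = -420 - v
(g(-29, -60) + Q(-162)) + o(-58, 4) = ((-420 - 1*(-60)) + 60) - 54 = ((-420 + 60) + 60) - 54 = (-360 + 60) - 54 = -300 - 54 = -354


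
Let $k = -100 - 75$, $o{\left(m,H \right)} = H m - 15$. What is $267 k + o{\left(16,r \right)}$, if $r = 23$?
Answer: $-46372$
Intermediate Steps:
$o{\left(m,H \right)} = -15 + H m$
$k = -175$ ($k = -100 - 75 = -175$)
$267 k + o{\left(16,r \right)} = 267 \left(-175\right) + \left(-15 + 23 \cdot 16\right) = -46725 + \left(-15 + 368\right) = -46725 + 353 = -46372$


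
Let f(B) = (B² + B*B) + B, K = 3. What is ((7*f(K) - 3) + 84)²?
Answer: 51984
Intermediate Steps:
f(B) = B + 2*B² (f(B) = (B² + B²) + B = 2*B² + B = B + 2*B²)
((7*f(K) - 3) + 84)² = ((7*(3*(1 + 2*3)) - 3) + 84)² = ((7*(3*(1 + 6)) - 3) + 84)² = ((7*(3*7) - 3) + 84)² = ((7*21 - 3) + 84)² = ((147 - 3) + 84)² = (144 + 84)² = 228² = 51984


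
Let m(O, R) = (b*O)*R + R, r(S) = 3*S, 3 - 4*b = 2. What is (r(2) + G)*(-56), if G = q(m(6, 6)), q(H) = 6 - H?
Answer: 168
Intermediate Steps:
b = ¼ (b = ¾ - ¼*2 = ¾ - ½ = ¼ ≈ 0.25000)
m(O, R) = R + O*R/4 (m(O, R) = (O/4)*R + R = O*R/4 + R = R + O*R/4)
G = -9 (G = 6 - 6*(4 + 6)/4 = 6 - 6*10/4 = 6 - 1*15 = 6 - 15 = -9)
(r(2) + G)*(-56) = (3*2 - 9)*(-56) = (6 - 9)*(-56) = -3*(-56) = 168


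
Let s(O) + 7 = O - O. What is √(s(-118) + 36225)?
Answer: √36218 ≈ 190.31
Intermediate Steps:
s(O) = -7 (s(O) = -7 + (O - O) = -7 + 0 = -7)
√(s(-118) + 36225) = √(-7 + 36225) = √36218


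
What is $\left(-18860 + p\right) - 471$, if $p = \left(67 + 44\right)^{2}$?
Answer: $-7010$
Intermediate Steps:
$p = 12321$ ($p = 111^{2} = 12321$)
$\left(-18860 + p\right) - 471 = \left(-18860 + 12321\right) - 471 = -6539 - 471 = -7010$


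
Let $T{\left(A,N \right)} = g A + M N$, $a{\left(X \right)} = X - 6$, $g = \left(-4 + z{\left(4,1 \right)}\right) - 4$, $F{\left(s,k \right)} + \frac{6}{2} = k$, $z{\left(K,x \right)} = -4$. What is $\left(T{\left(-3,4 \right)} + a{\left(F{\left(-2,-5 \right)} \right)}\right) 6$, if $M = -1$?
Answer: $108$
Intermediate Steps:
$F{\left(s,k \right)} = -3 + k$
$g = -12$ ($g = \left(-4 - 4\right) - 4 = -8 - 4 = -12$)
$a{\left(X \right)} = -6 + X$ ($a{\left(X \right)} = X - 6 = -6 + X$)
$T{\left(A,N \right)} = - N - 12 A$ ($T{\left(A,N \right)} = - 12 A - N = - N - 12 A$)
$\left(T{\left(-3,4 \right)} + a{\left(F{\left(-2,-5 \right)} \right)}\right) 6 = \left(\left(\left(-1\right) 4 - -36\right) - 14\right) 6 = \left(\left(-4 + 36\right) - 14\right) 6 = \left(32 - 14\right) 6 = 18 \cdot 6 = 108$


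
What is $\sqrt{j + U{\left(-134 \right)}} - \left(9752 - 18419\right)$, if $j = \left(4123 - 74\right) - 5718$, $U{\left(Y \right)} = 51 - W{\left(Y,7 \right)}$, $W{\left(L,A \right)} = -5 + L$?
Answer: $8667 + i \sqrt{1479} \approx 8667.0 + 38.458 i$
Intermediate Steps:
$U{\left(Y \right)} = 56 - Y$ ($U{\left(Y \right)} = 51 - \left(-5 + Y\right) = 56 - Y$)
$j = -1669$ ($j = 4049 - 5718 = -1669$)
$\sqrt{j + U{\left(-134 \right)}} - \left(9752 - 18419\right) = \sqrt{-1669 + \left(56 - -134\right)} - \left(9752 - 18419\right) = \sqrt{-1669 + \left(56 + 134\right)} - \left(9752 - 18419\right) = \sqrt{-1669 + 190} - -8667 = \sqrt{-1479} + 8667 = i \sqrt{1479} + 8667 = 8667 + i \sqrt{1479}$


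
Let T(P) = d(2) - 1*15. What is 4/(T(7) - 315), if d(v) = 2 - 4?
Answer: -1/83 ≈ -0.012048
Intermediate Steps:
d(v) = -2
T(P) = -17 (T(P) = -2 - 1*15 = -2 - 15 = -17)
4/(T(7) - 315) = 4/(-17 - 315) = 4/(-332) = -1/332*4 = -1/83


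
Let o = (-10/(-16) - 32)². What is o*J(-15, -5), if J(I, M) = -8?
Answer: -63001/8 ≈ -7875.1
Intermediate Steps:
o = 63001/64 (o = (-10*(-1/16) - 32)² = (5/8 - 32)² = (-251/8)² = 63001/64 ≈ 984.39)
o*J(-15, -5) = (63001/64)*(-8) = -63001/8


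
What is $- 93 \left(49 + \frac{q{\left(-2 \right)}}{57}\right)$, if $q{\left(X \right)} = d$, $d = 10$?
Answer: $- \frac{86893}{19} \approx -4573.3$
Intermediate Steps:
$q{\left(X \right)} = 10$
$- 93 \left(49 + \frac{q{\left(-2 \right)}}{57}\right) = - 93 \left(49 + \frac{10}{57}\right) = \left(-93\right) \frac{2803}{57} = - \frac{86893}{19}$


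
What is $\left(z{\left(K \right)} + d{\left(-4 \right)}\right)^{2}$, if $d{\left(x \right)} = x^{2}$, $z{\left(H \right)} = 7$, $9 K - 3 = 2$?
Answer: $529$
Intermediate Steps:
$K = \frac{5}{9}$ ($K = \frac{1}{3} + \frac{1}{9} \cdot 2 = \frac{1}{3} + \frac{2}{9} = \frac{5}{9} \approx 0.55556$)
$\left(z{\left(K \right)} + d{\left(-4 \right)}\right)^{2} = \left(7 + \left(-4\right)^{2}\right)^{2} = \left(7 + 16\right)^{2} = 23^{2} = 529$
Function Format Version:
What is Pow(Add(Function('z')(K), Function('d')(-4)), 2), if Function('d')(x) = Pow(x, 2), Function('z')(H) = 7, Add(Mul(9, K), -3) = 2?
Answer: 529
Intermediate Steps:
K = Rational(5, 9) (K = Add(Rational(1, 3), Mul(Rational(1, 9), 2)) = Add(Rational(1, 3), Rational(2, 9)) = Rational(5, 9) ≈ 0.55556)
Pow(Add(Function('z')(K), Function('d')(-4)), 2) = Pow(Add(7, Pow(-4, 2)), 2) = Pow(Add(7, 16), 2) = Pow(23, 2) = 529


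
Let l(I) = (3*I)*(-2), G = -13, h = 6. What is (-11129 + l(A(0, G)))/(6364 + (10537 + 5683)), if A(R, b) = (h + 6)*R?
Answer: -11129/22584 ≈ -0.49278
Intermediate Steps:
A(R, b) = 12*R (A(R, b) = (6 + 6)*R = 12*R)
l(I) = -6*I
(-11129 + l(A(0, G)))/(6364 + (10537 + 5683)) = (-11129 - 72*0)/(6364 + (10537 + 5683)) = (-11129 - 6*0)/(6364 + 16220) = (-11129 + 0)/22584 = -11129*1/22584 = -11129/22584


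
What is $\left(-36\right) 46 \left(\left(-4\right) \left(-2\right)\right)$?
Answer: $-13248$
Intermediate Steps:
$\left(-36\right) 46 \left(\left(-4\right) \left(-2\right)\right) = \left(-1656\right) 8 = -13248$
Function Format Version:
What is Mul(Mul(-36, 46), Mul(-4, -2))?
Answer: -13248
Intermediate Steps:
Mul(Mul(-36, 46), Mul(-4, -2)) = Mul(-1656, 8) = -13248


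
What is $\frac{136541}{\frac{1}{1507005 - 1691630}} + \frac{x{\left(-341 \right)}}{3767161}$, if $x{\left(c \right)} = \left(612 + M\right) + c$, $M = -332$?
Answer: $- \frac{94965917594897186}{3767161} \approx -2.5209 \cdot 10^{10}$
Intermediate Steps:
$x{\left(c \right)} = 280 + c$ ($x{\left(c \right)} = \left(612 - 332\right) + c = 280 + c$)
$\frac{136541}{\frac{1}{1507005 - 1691630}} + \frac{x{\left(-341 \right)}}{3767161} = \frac{136541}{\frac{1}{1507005 - 1691630}} + \frac{280 - 341}{3767161} = \frac{136541}{\frac{1}{-184625}} - \frac{61}{3767161} = \frac{136541}{- \frac{1}{184625}} - \frac{61}{3767161} = 136541 \left(-184625\right) - \frac{61}{3767161} = -25208882125 - \frac{61}{3767161} = - \frac{94965917594897186}{3767161}$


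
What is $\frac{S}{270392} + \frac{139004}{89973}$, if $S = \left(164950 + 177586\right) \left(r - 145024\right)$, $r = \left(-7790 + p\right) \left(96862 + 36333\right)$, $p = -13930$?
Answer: $- \frac{11145458772373094788}{3040997427} \approx -3.6651 \cdot 10^{9}$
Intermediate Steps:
$r = -2892995400$ ($r = \left(-7790 - 13930\right) \left(96862 + 36333\right) = \left(-21720\right) 133195 = -2892995400$)
$S = -991004748275264$ ($S = \left(164950 + 177586\right) \left(-2892995400 - 145024\right) = 342536 \left(-2893140424\right) = -991004748275264$)
$\frac{S}{270392} + \frac{139004}{89973} = - \frac{991004748275264}{270392} + \frac{139004}{89973} = \left(-991004748275264\right) \frac{1}{270392} + 139004 \cdot \frac{1}{89973} = - \frac{123875593534408}{33799} + \frac{139004}{89973} = - \frac{11145458772373094788}{3040997427}$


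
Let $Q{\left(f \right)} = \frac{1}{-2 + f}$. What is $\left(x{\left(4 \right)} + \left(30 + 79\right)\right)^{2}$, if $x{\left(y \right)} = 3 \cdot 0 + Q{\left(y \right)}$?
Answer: $\frac{47961}{4} \approx 11990.0$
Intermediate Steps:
$x{\left(y \right)} = \frac{1}{-2 + y}$ ($x{\left(y \right)} = 3 \cdot 0 + \frac{1}{-2 + y} = 0 + \frac{1}{-2 + y} = \frac{1}{-2 + y}$)
$\left(x{\left(4 \right)} + \left(30 + 79\right)\right)^{2} = \left(\frac{1}{-2 + 4} + \left(30 + 79\right)\right)^{2} = \left(\frac{1}{2} + 109\right)^{2} = \left(\frac{219}{2}\right)^{2} = \frac{47961}{4}$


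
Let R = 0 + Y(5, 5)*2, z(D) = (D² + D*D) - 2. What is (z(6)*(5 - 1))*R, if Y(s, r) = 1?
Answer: 560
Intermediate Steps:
z(D) = -2 + 2*D² (z(D) = (D² + D²) - 2 = 2*D² - 2 = -2 + 2*D²)
R = 2 (R = 0 + 1*2 = 0 + 2 = 2)
(z(6)*(5 - 1))*R = ((-2 + 2*6²)*(5 - 1))*2 = ((-2 + 2*36)*4)*2 = ((-2 + 72)*4)*2 = (70*4)*2 = 280*2 = 560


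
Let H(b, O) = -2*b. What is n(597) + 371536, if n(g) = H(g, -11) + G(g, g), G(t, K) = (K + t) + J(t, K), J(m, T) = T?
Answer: 372133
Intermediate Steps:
G(t, K) = t + 2*K (G(t, K) = (K + t) + K = t + 2*K)
n(g) = g (n(g) = -2*g + (g + 2*g) = -2*g + 3*g = g)
n(597) + 371536 = 597 + 371536 = 372133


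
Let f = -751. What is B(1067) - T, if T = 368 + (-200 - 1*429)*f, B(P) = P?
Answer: -471680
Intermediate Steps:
T = 472747 (T = 368 + (-200 - 1*429)*(-751) = 368 + (-200 - 429)*(-751) = 368 - 629*(-751) = 368 + 472379 = 472747)
B(1067) - T = 1067 - 1*472747 = 1067 - 472747 = -471680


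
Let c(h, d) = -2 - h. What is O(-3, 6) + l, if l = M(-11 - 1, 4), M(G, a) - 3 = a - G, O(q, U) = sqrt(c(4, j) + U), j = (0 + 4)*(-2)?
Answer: 19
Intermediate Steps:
j = -8 (j = 4*(-2) = -8)
O(q, U) = sqrt(-6 + U) (O(q, U) = sqrt((-2 - 1*4) + U) = sqrt((-2 - 4) + U) = sqrt(-6 + U))
M(G, a) = 3 + a - G (M(G, a) = 3 + (a - G) = 3 + a - G)
l = 19 (l = 3 + 4 - (-11 - 1) = 3 + 4 - 1*(-12) = 3 + 4 + 12 = 19)
O(-3, 6) + l = sqrt(-6 + 6) + 19 = sqrt(0) + 19 = 0 + 19 = 19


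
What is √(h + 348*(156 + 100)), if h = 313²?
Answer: √187057 ≈ 432.50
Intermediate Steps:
h = 97969
√(h + 348*(156 + 100)) = √(97969 + 348*(156 + 100)) = √(97969 + 348*256) = √(97969 + 89088) = √187057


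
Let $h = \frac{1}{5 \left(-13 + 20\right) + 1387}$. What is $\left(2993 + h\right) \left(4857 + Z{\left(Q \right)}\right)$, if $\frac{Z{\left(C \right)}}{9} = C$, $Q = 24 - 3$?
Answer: $\frac{3579335527}{237} \approx 1.5103 \cdot 10^{7}$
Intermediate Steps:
$Q = 21$ ($Q = 24 - 3 = 21$)
$Z{\left(C \right)} = 9 C$
$h = \frac{1}{1422}$ ($h = \frac{1}{5 \cdot 7 + 1387} = \frac{1}{35 + 1387} = \frac{1}{1422} \approx 0.00070324$)
$\left(2993 + h\right) \left(4857 + Z{\left(Q \right)}\right) = \left(2993 + \frac{1}{1422}\right) \left(4857 + 9 \cdot 21\right) = \frac{4256047 \left(4857 + 189\right)}{1422} = \frac{4256047}{1422} \cdot 5046 = \frac{3579335527}{237}$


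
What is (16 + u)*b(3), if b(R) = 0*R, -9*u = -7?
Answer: 0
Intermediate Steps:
u = 7/9 (u = -⅑*(-7) = 7/9 ≈ 0.77778)
b(R) = 0
(16 + u)*b(3) = (16 + 7/9)*0 = (151/9)*0 = 0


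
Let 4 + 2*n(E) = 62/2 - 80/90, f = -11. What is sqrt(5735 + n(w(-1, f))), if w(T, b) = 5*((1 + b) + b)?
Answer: sqrt(206930)/6 ≈ 75.816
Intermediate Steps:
w(T, b) = 5 + 10*b (w(T, b) = 5*(1 + 2*b) = 5 + 10*b)
n(E) = 235/18 (n(E) = -2 + (62/2 - 80/90)/2 = -2 + (62*(1/2) - 80*1/90)/2 = -2 + (31 - 8/9)/2 = -2 + (1/2)*(271/9) = -2 + 271/18 = 235/18)
sqrt(5735 + n(w(-1, f))) = sqrt(5735 + 235/18) = sqrt(103465/18) = sqrt(206930)/6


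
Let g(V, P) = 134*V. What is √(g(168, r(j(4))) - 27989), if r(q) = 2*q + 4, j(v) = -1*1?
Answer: I*√5477 ≈ 74.007*I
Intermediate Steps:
j(v) = -1
r(q) = 4 + 2*q
√(g(168, r(j(4))) - 27989) = √(134*168 - 27989) = √(22512 - 27989) = √(-5477) = I*√5477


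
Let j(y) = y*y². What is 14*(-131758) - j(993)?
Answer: -980991269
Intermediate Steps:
j(y) = y³
14*(-131758) - j(993) = 14*(-131758) - 1*993³ = -1844612 - 1*979146657 = -1844612 - 979146657 = -980991269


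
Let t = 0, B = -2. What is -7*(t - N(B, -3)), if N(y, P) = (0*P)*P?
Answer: 0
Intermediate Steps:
N(y, P) = 0 (N(y, P) = 0*P = 0)
-7*(t - N(B, -3)) = -7*(0 - 1*0) = -7*(0 + 0) = -7*0 = 0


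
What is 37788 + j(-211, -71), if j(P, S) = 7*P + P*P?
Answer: 80832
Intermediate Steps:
j(P, S) = P² + 7*P (j(P, S) = 7*P + P² = P² + 7*P)
37788 + j(-211, -71) = 37788 - 211*(7 - 211) = 37788 - 211*(-204) = 37788 + 43044 = 80832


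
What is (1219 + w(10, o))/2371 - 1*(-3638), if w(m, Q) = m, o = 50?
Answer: 8626927/2371 ≈ 3638.5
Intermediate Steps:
(1219 + w(10, o))/2371 - 1*(-3638) = (1219 + 10)/2371 - 1*(-3638) = 1229*(1/2371) + 3638 = 1229/2371 + 3638 = 8626927/2371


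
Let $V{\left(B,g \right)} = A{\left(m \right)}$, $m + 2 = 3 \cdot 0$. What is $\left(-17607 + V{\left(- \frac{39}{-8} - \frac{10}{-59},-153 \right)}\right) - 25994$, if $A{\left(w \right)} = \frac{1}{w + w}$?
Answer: $- \frac{174405}{4} \approx -43601.0$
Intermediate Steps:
$m = -2$ ($m = -2 + 3 \cdot 0 = -2 + 0 = -2$)
$A{\left(w \right)} = \frac{1}{2 w}$
$V{\left(B,g \right)} = - \frac{1}{4}$ ($V{\left(B,g \right)} = \frac{1}{2 \left(-2\right)} = \frac{1}{2} \left(- \frac{1}{2}\right) = - \frac{1}{4}$)
$\left(-17607 + V{\left(- \frac{39}{-8} - \frac{10}{-59},-153 \right)}\right) - 25994 = \left(-17607 - \frac{1}{4}\right) - 25994 = - \frac{70429}{4} - 25994 = - \frac{174405}{4}$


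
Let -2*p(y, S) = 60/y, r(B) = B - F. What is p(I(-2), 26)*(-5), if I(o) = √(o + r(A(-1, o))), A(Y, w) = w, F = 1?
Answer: -30*I*√5 ≈ -67.082*I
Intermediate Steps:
r(B) = -1 + B (r(B) = B - 1*1 = B - 1 = -1 + B)
I(o) = √(-1 + 2*o) (I(o) = √(o + (-1 + o)) = √(-1 + 2*o))
p(y, S) = -30/y
p(I(-2), 26)*(-5) = -30/√(-1 + 2*(-2))*(-5) = -30/√(-1 - 4)*(-5) = -30*(-I*√5/5)*(-5) = -(-6)*I*√5*(-5) = (6*I*√5)*(-5) = -30*I*√5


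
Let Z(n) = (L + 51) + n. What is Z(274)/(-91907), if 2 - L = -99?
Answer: -426/91907 ≈ -0.0046351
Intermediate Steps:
L = 101 (L = 2 - 1*(-99) = 2 + 99 = 101)
Z(n) = 152 + n (Z(n) = (101 + 51) + n = 152 + n)
Z(274)/(-91907) = (152 + 274)/(-91907) = 426*(-1/91907) = -426/91907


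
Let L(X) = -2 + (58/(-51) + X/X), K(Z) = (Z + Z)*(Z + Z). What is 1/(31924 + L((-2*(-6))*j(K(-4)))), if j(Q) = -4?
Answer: 51/1628015 ≈ 3.1326e-5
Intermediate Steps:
K(Z) = 4*Z² (K(Z) = (2*Z)*(2*Z) = 4*Z²)
L(X) = -109/51 (L(X) = -2 + (58*(-1/51) + 1) = -2 + (-58/51 + 1) = -2 - 7/51 = -109/51)
1/(31924 + L((-2*(-6))*j(K(-4)))) = 1/(31924 - 109/51) = 1/(1628015/51) = 51/1628015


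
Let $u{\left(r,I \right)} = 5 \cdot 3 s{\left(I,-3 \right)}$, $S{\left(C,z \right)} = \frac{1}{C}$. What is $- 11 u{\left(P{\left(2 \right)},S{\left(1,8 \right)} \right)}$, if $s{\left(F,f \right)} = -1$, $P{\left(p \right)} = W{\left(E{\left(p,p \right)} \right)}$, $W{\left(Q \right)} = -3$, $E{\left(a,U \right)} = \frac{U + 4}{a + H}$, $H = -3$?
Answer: $165$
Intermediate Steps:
$E{\left(a,U \right)} = \frac{4 + U}{-3 + a}$ ($E{\left(a,U \right)} = \frac{U + 4}{a - 3} = \frac{4 + U}{-3 + a}$)
$P{\left(p \right)} = -3$
$u{\left(r,I \right)} = -15$ ($u{\left(r,I \right)} = 5 \cdot 3 \left(-1\right) = 15 \left(-1\right) = -15$)
$- 11 u{\left(P{\left(2 \right)},S{\left(1,8 \right)} \right)} = \left(-11\right) \left(-15\right) = 165$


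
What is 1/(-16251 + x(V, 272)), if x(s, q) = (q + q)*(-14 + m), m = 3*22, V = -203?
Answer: 1/12037 ≈ 8.3077e-5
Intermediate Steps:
m = 66
x(s, q) = 104*q (x(s, q) = (q + q)*(-14 + 66) = (2*q)*52 = 104*q)
1/(-16251 + x(V, 272)) = 1/(-16251 + 104*272) = 1/(-16251 + 28288) = 1/12037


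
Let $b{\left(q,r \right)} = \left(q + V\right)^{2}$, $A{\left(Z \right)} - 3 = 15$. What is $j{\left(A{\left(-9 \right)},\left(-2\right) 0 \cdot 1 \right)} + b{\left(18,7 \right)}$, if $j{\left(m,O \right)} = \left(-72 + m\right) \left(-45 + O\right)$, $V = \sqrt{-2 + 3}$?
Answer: $2791$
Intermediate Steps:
$V = 1$ ($V = \sqrt{1} = 1$)
$A{\left(Z \right)} = 18$ ($A{\left(Z \right)} = 3 + 15 = 18$)
$b{\left(q,r \right)} = \left(1 + q\right)^{2}$ ($b{\left(q,r \right)} = \left(q + 1\right)^{2} = \left(1 + q\right)^{2}$)
$j{\left(A{\left(-9 \right)},\left(-2\right) 0 \cdot 1 \right)} + b{\left(18,7 \right)} = \left(3240 - 72 \left(-2\right) 0 \cdot 1 - 810 + \left(-2\right) 0 \cdot 1 \cdot 18\right) + \left(1 + 18\right)^{2} = \left(3240 - 72 \cdot 0 \cdot 1 - 810 + 0 \cdot 1 \cdot 18\right) + 19^{2} = \left(3240 - 0 - 810 + 0 \cdot 18\right) + 361 = \left(3240 + 0 - 810 + 0\right) + 361 = 2430 + 361 = 2791$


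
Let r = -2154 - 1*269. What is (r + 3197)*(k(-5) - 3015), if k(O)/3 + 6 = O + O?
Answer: -2370762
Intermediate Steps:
r = -2423 (r = -2154 - 269 = -2423)
k(O) = -18 + 6*O (k(O) = -18 + 3*(O + O) = -18 + 3*(2*O) = -18 + 6*O)
(r + 3197)*(k(-5) - 3015) = (-2423 + 3197)*((-18 + 6*(-5)) - 3015) = 774*((-18 - 30) - 3015) = 774*(-48 - 3015) = 774*(-3063) = -2370762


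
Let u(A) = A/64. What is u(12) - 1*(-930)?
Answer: 14883/16 ≈ 930.19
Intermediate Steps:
u(A) = A/64 (u(A) = A*(1/64) = A/64)
u(12) - 1*(-930) = (1/64)*12 - 1*(-930) = 3/16 + 930 = 14883/16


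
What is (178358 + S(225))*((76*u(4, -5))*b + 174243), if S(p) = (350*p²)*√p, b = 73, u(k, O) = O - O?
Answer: 46341599976744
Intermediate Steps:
u(k, O) = 0
S(p) = 350*p^(5/2)
(178358 + S(225))*((76*u(4, -5))*b + 174243) = (178358 + 350*225^(5/2))*((76*0)*73 + 174243) = (178358 + 350*759375)*(0*73 + 174243) = (178358 + 265781250)*(0 + 174243) = 265959608*174243 = 46341599976744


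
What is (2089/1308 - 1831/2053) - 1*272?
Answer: -728514359/2685324 ≈ -271.29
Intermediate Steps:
(2089/1308 - 1831/2053) - 1*272 = (2089*(1/1308) - 1831*1/2053) - 272 = (2089/1308 - 1831/2053) - 272 = 1893769/2685324 - 272 = -728514359/2685324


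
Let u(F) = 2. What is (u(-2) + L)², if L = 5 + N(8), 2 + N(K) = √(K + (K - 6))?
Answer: (5 + √10)² ≈ 66.623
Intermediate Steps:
N(K) = -2 + √(-6 + 2*K) (N(K) = -2 + √(K + (K - 6)) = -2 + √(K + (-6 + K)) = -2 + √(-6 + 2*K))
L = 3 + √10 (L = 5 + (-2 + √(-6 + 2*8)) = 5 + (-2 + √(-6 + 16)) = 5 + (-2 + √10) = 3 + √10 ≈ 6.1623)
(u(-2) + L)² = (2 + (3 + √10))² = (5 + √10)²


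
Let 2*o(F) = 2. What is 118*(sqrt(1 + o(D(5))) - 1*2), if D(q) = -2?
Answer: -236 + 118*sqrt(2) ≈ -69.123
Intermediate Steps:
o(F) = 1 (o(F) = (1/2)*2 = 1)
118*(sqrt(1 + o(D(5))) - 1*2) = 118*(sqrt(1 + 1) - 1*2) = 118*(sqrt(2) - 2) = 118*(-2 + sqrt(2)) = -236 + 118*sqrt(2)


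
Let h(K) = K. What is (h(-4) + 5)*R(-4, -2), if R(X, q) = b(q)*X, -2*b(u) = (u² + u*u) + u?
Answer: 12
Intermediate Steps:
b(u) = -u² - u/2 (b(u) = -((u² + u*u) + u)/2 = -((u² + u²) + u)/2 = -(2*u² + u)/2 = -(u + 2*u²)/2 = -u² - u/2)
R(X, q) = -X*q*(½ + q) (R(X, q) = (-q*(½ + q))*X = -X*q*(½ + q))
(h(-4) + 5)*R(-4, -2) = (-4 + 5)*(-½*(-4)*(-2)*(1 + 2*(-2))) = 1*(-½*(-4)*(-2)*(1 - 4)) = 1*(-½*(-4)*(-2)*(-3)) = 1*12 = 12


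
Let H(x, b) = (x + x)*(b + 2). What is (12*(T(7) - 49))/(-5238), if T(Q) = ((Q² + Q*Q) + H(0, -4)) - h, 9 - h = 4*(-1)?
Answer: -8/97 ≈ -0.082474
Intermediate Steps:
H(x, b) = 2*x*(2 + b) (H(x, b) = (2*x)*(2 + b) = 2*x*(2 + b))
h = 13 (h = 9 - 4*(-1) = 9 - 1*(-4) = 9 + 4 = 13)
T(Q) = -13 + 2*Q² (T(Q) = ((Q² + Q*Q) + 2*0*(2 - 4)) - 1*13 = ((Q² + Q²) + 2*0*(-2)) - 13 = (2*Q² + 0) - 13 = 2*Q² - 13 = -13 + 2*Q²)
(12*(T(7) - 49))/(-5238) = (12*((-13 + 2*7²) - 49))/(-5238) = (12*((-13 + 2*49) - 49))*(-1/5238) = (12*((-13 + 98) - 49))*(-1/5238) = (12*(85 - 49))*(-1/5238) = (12*36)*(-1/5238) = 432*(-1/5238) = -8/97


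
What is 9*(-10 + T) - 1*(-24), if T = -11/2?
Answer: -231/2 ≈ -115.50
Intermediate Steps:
T = -11/2 (T = -11*½ = -11/2 ≈ -5.5000)
9*(-10 + T) - 1*(-24) = 9*(-10 - 11/2) - 1*(-24) = 9*(-31/2) + 24 = -279/2 + 24 = -231/2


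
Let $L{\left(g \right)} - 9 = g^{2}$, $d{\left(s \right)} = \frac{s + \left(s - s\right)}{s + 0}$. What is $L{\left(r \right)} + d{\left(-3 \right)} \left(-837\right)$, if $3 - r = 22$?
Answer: $-467$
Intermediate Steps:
$r = -19$ ($r = 3 - 22 = -19$)
$d{\left(s \right)} = 1$ ($d{\left(s \right)} = \frac{s + 0}{s} = \frac{s}{s} = 1$)
$L{\left(g \right)} = 9 + g^{2}$
$L{\left(r \right)} + d{\left(-3 \right)} \left(-837\right) = \left(9 + \left(-19\right)^{2}\right) + 1 \left(-837\right) = \left(9 + 361\right) - 837 = 370 - 837 = -467$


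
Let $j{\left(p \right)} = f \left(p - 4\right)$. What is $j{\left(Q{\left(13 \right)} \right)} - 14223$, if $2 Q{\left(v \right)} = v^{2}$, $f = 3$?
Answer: $- \frac{27963}{2} \approx -13982.0$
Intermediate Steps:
$Q{\left(v \right)} = \frac{v^{2}}{2}$
$j{\left(p \right)} = -12 + 3 p$ ($j{\left(p \right)} = 3 \left(p - 4\right) = 3 \left(-4 + p\right) = -12 + 3 p$)
$j{\left(Q{\left(13 \right)} \right)} - 14223 = \left(-12 + 3 \frac{13^{2}}{2}\right) - 14223 = \left(-12 + 3 \cdot \frac{1}{2} \cdot 169\right) - 14223 = \left(-12 + 3 \cdot \frac{169}{2}\right) - 14223 = \left(-12 + \frac{507}{2}\right) - 14223 = \frac{483}{2} - 14223 = - \frac{27963}{2}$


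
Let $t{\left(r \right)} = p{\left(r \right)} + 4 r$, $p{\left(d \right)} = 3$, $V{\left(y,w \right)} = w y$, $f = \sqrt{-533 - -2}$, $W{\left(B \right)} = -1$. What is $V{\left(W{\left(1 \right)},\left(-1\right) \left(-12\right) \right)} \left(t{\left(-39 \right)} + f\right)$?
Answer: $1836 - 36 i \sqrt{59} \approx 1836.0 - 276.52 i$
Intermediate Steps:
$f = 3 i \sqrt{59}$ ($f = \sqrt{-533 + 2} = \sqrt{-531} = 3 i \sqrt{59} \approx 23.043 i$)
$t{\left(r \right)} = 3 + 4 r$
$V{\left(W{\left(1 \right)},\left(-1\right) \left(-12\right) \right)} \left(t{\left(-39 \right)} + f\right) = \left(-1\right) \left(-12\right) \left(-1\right) \left(\left(3 + 4 \left(-39\right)\right) + 3 i \sqrt{59}\right) = 12 \left(-1\right) \left(\left(3 - 156\right) + 3 i \sqrt{59}\right) = - 12 \left(-153 + 3 i \sqrt{59}\right) = 1836 - 36 i \sqrt{59}$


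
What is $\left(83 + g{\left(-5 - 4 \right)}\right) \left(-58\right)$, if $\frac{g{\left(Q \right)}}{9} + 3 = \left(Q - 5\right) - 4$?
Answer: $6148$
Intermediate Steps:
$g{\left(Q \right)} = -108 + 9 Q$ ($g{\left(Q \right)} = -27 + 9 \left(\left(Q - 5\right) - 4\right) = -27 + 9 \left(\left(-5 + Q\right) - 4\right) = -27 + 9 \left(-9 + Q\right) = -27 + \left(-81 + 9 Q\right) = -108 + 9 Q$)
$\left(83 + g{\left(-5 - 4 \right)}\right) \left(-58\right) = \left(83 - \left(108 - 9 \left(-5 - 4\right)\right)\right) \left(-58\right) = \left(83 + \left(-108 + 9 \left(-9\right)\right)\right) \left(-58\right) = \left(83 - 189\right) \left(-58\right) = \left(-106\right) \left(-58\right) = 6148$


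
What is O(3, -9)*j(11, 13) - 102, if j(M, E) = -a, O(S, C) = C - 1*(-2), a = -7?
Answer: -151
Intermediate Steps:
O(S, C) = 2 + C (O(S, C) = C + 2 = 2 + C)
j(M, E) = 7 (j(M, E) = -1*(-7) = 7)
O(3, -9)*j(11, 13) - 102 = (2 - 9)*7 - 102 = -7*7 - 102 = -49 - 102 = -151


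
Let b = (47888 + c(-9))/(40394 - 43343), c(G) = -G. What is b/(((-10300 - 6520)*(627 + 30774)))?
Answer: 47897/1557558054180 ≈ 3.0751e-8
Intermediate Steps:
b = -47897/2949 (b = (47888 - 1*(-9))/(40394 - 43343) = (47888 + 9)/(-2949) = 47897*(-1/2949) = -47897/2949 ≈ -16.242)
b/(((-10300 - 6520)*(627 + 30774))) = -47897*1/((-10300 - 6520)*(627 + 30774))/2949 = -47897/(2949*((-16820*31401))) = -47897/2949/(-528164820) = -47897/2949*(-1/528164820) = 47897/1557558054180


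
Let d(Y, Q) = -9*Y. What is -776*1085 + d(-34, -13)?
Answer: -841654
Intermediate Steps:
-776*1085 + d(-34, -13) = -776*1085 - 9*(-34) = -841960 + 306 = -841654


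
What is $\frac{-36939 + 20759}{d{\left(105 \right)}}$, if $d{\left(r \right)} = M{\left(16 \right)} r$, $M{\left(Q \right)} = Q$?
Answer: $- \frac{809}{84} \approx -9.631$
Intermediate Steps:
$d{\left(r \right)} = 16 r$
$\frac{-36939 + 20759}{d{\left(105 \right)}} = \frac{-36939 + 20759}{16 \cdot 105} = - \frac{16180}{1680} = \left(-16180\right) \frac{1}{1680} = - \frac{809}{84}$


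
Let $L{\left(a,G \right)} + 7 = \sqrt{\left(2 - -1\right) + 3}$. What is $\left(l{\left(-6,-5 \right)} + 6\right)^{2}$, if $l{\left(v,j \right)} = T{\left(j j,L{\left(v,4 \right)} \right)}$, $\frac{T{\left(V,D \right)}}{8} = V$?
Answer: $42436$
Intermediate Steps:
$L{\left(a,G \right)} = -7 + \sqrt{6}$ ($L{\left(a,G \right)} = -7 + \sqrt{\left(2 - -1\right) + 3} = -7 + \sqrt{\left(2 + 1\right) + 3} = -7 + \sqrt{3 + 3} = -7 + \sqrt{6}$)
$T{\left(V,D \right)} = 8 V$
$l{\left(v,j \right)} = 8 j^{2}$ ($l{\left(v,j \right)} = 8 j j = 8 j^{2}$)
$\left(l{\left(-6,-5 \right)} + 6\right)^{2} = \left(8 \left(-5\right)^{2} + 6\right)^{2} = \left(8 \cdot 25 + 6\right)^{2} = \left(200 + 6\right)^{2} = 206^{2} = 42436$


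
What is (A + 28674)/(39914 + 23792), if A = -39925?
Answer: -11251/63706 ≈ -0.17661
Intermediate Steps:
(A + 28674)/(39914 + 23792) = (-39925 + 28674)/(39914 + 23792) = -11251/63706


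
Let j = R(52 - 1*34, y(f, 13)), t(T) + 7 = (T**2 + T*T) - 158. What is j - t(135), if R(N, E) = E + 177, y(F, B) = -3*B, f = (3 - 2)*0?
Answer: -36147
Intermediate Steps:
t(T) = -165 + 2*T**2 (t(T) = -7 + ((T**2 + T*T) - 158) = -7 + ((T**2 + T**2) - 158) = -7 + (2*T**2 - 158) = -7 + (-158 + 2*T**2) = -165 + 2*T**2)
f = 0 (f = 1*0 = 0)
R(N, E) = 177 + E
j = 138 (j = 177 - 3*13 = 177 - 39 = 138)
j - t(135) = 138 - (-165 + 2*135**2) = 138 - (-165 + 2*18225) = 138 - (-165 + 36450) = 138 - 1*36285 = 138 - 36285 = -36147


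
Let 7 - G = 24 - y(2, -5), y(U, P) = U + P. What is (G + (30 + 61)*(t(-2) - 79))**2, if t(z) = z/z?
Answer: 50665924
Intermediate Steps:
t(z) = 1
y(U, P) = P + U
G = -20 (G = 7 - (24 - (-5 + 2)) = 7 - (24 - 1*(-3)) = 7 - (24 + 3) = 7 - 1*27 = 7 - 27 = -20)
(G + (30 + 61)*(t(-2) - 79))**2 = (-20 + (30 + 61)*(1 - 79))**2 = (-20 + 91*(-78))**2 = (-20 - 7098)**2 = (-7118)**2 = 50665924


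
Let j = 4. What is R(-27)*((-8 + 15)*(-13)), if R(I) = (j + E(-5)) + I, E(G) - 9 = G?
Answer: 1729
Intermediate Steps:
E(G) = 9 + G
R(I) = 8 + I (R(I) = (4 + (9 - 5)) + I = (4 + 4) + I = 8 + I)
R(-27)*((-8 + 15)*(-13)) = (8 - 27)*((-8 + 15)*(-13)) = -133*(-13) = -19*(-91) = 1729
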